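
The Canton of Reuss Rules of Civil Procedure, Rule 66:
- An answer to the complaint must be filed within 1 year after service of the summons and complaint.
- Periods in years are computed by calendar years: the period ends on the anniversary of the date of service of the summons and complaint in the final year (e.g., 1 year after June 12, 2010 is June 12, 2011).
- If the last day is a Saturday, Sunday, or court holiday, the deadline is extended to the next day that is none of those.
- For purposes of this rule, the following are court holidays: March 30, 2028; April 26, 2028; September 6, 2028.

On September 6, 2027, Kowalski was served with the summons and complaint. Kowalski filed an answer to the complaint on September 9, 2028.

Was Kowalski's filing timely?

No

1 year after September 6, 2027 is September 6, 2028.
September 6, 2028 is a listed holiday. The next qualifying day is September 7, 2028.
The deadline is September 7, 2028; the filing on September 9, 2028 is after that date.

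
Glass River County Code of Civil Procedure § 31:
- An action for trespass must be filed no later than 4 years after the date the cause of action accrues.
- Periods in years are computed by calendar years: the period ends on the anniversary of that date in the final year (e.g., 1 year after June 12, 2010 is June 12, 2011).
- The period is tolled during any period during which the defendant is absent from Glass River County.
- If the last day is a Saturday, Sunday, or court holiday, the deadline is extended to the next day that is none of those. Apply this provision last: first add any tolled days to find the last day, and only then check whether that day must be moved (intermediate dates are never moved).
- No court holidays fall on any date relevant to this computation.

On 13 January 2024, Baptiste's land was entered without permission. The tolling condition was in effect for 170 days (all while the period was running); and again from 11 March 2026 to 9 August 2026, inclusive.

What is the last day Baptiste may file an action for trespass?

November 30, 2028

4 years after 13 January 2024 is January 13, 2028.
Tolling adds 170 days: January 13, 2028 + 170 days = July 1, 2028.
From March 11, 2026 through August 9, 2026 inclusive is 152 days; tolling adds 152 days: July 1, 2028 + 152 days = November 30, 2028.
November 30, 2028 is a Thursday and not a court holiday, so no extension applies.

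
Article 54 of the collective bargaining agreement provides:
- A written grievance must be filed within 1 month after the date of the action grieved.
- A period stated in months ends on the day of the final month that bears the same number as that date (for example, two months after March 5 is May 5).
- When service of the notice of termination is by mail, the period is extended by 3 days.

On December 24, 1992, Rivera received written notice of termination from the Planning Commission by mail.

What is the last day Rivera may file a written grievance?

January 27, 1993

1 month after December 24, 1992 is January 24, 1993.
Service was by mail, adding 3 days: January 24, 1993 + 3 days = January 27, 1993.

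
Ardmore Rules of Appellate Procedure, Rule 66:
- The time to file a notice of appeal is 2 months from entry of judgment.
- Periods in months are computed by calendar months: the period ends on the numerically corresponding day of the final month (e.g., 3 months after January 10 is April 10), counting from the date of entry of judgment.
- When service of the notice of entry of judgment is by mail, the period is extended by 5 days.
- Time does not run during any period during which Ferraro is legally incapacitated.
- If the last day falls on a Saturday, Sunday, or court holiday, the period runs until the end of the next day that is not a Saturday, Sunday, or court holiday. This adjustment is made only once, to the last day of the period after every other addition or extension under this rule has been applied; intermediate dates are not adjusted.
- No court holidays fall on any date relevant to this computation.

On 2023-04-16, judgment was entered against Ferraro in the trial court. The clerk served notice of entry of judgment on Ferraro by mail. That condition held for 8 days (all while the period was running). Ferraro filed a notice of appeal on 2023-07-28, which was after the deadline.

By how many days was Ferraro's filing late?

2 months after 2023-04-16 is June 16, 2023.
Service was by mail, adding 5 days: June 16, 2023 + 5 days = June 21, 2023.
Tolling adds 8 days: June 21, 2023 + 8 days = June 29, 2023.
June 29, 2023 is a Thursday and not a court holiday, so no extension applies.
The deadline is June 29, 2023; from June 29, 2023 to July 28, 2023 is 29 days.

29 days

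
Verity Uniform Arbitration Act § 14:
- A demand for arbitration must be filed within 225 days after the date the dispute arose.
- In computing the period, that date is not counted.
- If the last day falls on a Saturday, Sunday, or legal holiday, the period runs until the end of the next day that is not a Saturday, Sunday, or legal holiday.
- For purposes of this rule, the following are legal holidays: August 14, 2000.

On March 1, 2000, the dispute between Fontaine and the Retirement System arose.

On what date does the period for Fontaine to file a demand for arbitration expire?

October 12, 2000

225 days after March 1, 2000 is October 12, 2000.
October 12, 2000 is a Thursday and not a legal holiday, so no extension applies.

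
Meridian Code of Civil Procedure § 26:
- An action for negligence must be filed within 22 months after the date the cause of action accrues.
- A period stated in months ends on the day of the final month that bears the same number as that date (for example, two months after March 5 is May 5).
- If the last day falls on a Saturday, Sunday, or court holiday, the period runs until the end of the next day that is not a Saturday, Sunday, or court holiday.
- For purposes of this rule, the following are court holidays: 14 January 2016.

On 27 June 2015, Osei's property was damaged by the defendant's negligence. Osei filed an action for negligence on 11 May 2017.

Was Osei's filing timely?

No

22 months after 27 June 2015 is April 27, 2017.
April 27, 2017 is a Thursday and not a court holiday, so no extension applies.
The deadline is April 27, 2017; the filing on May 11, 2017 is after that date.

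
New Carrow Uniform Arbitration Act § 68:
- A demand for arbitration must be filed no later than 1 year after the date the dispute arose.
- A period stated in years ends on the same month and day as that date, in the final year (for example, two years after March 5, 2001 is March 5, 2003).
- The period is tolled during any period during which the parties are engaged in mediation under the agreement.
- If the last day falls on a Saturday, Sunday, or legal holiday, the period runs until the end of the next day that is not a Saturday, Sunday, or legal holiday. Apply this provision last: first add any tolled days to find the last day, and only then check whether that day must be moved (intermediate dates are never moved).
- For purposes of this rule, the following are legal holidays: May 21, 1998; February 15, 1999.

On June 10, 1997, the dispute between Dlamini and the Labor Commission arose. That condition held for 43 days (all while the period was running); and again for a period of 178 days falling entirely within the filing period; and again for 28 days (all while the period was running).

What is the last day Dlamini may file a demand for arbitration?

February 16, 1999

1 year after June 10, 1997 is June 10, 1998.
Tolling adds 43 days: June 10, 1998 + 43 days = July 23, 1998.
Tolling adds 178 days: July 23, 1998 + 178 days = January 17, 1999.
Tolling adds 28 days: January 17, 1999 + 28 days = February 14, 1999.
February 14, 1999 is Sunday; February 15, 1999 is a listed holiday. The next qualifying day is February 16, 1999.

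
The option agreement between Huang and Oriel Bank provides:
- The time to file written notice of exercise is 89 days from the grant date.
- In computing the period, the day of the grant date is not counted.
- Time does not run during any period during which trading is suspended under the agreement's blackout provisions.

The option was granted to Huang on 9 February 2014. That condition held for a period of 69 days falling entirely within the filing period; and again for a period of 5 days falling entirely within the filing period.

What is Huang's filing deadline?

89 days after 9 February 2014 is May 9, 2014.
Tolling adds 69 days: May 9, 2014 + 69 days = July 17, 2014.
Tolling adds 5 days: July 17, 2014 + 5 days = July 22, 2014.

July 22, 2014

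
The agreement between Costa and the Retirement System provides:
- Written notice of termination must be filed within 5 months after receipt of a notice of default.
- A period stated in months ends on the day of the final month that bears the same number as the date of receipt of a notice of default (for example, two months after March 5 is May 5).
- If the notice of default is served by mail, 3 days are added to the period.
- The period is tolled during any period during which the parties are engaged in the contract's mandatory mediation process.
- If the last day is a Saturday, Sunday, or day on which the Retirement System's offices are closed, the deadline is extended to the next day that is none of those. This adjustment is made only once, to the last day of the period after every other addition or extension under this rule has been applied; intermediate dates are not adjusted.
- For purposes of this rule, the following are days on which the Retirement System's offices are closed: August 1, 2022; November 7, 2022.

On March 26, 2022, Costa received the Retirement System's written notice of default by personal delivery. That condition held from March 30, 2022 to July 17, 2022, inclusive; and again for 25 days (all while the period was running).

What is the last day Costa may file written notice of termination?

January 9, 2023

5 months after March 26, 2022 is August 26, 2022.
Service was not by mail, so no mail extension applies.
From March 30, 2022 through July 17, 2022 inclusive is 110 days; tolling adds 110 days: August 26, 2022 + 110 days = December 14, 2022.
Tolling adds 25 days: December 14, 2022 + 25 days = January 8, 2023.
January 8, 2023 is Sunday. The next qualifying day is January 9, 2023.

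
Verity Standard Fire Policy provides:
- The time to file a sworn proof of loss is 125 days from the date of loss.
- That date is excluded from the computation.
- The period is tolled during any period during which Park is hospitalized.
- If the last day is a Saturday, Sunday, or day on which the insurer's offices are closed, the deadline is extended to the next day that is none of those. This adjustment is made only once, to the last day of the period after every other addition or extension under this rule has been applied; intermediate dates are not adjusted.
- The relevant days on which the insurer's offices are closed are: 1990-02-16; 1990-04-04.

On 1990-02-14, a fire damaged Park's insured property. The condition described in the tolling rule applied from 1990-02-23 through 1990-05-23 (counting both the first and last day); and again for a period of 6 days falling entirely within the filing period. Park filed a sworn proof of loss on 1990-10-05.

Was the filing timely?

No

125 days after 1990-02-14 is June 19, 1990.
From February 23, 1990 through May 23, 1990 inclusive is 90 days; tolling adds 90 days: June 19, 1990 + 90 days = September 17, 1990.
Tolling adds 6 days: September 17, 1990 + 6 days = September 23, 1990.
September 23, 1990 is Sunday. The next qualifying day is September 24, 1990.
The deadline is September 24, 1990; the filing on October 5, 1990 is after that date.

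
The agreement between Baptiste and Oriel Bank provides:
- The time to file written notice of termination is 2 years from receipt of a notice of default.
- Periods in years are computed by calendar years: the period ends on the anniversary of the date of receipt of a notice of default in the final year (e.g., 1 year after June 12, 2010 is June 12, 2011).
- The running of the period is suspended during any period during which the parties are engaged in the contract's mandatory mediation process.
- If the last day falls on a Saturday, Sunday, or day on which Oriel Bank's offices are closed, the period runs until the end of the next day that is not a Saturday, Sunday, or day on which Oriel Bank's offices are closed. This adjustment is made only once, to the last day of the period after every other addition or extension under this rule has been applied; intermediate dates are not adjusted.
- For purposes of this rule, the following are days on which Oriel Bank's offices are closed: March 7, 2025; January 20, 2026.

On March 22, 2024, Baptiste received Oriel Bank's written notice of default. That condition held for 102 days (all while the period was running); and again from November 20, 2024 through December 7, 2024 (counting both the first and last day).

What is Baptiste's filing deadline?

2 years after March 22, 2024 is March 22, 2026.
Tolling adds 102 days: March 22, 2026 + 102 days = July 2, 2026.
From November 20, 2024 through December 7, 2024 inclusive is 18 days; tolling adds 18 days: July 2, 2026 + 18 days = July 20, 2026.
July 20, 2026 is a Monday and not a day on which Oriel Bank's offices are closed, so no extension applies.

July 20, 2026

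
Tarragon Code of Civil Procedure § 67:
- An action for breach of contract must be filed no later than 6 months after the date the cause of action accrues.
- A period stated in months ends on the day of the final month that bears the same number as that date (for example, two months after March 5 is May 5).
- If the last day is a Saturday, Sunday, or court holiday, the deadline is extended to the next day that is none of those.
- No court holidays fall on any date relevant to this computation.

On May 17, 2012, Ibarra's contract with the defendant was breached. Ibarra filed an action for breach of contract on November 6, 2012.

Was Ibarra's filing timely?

6 months after May 17, 2012 is November 17, 2012.
November 17, 2012 is Saturday; November 18, 2012 is Sunday. The next qualifying day is November 19, 2012.
The deadline is November 19, 2012; the filing on November 6, 2012 is on or before that date.

Yes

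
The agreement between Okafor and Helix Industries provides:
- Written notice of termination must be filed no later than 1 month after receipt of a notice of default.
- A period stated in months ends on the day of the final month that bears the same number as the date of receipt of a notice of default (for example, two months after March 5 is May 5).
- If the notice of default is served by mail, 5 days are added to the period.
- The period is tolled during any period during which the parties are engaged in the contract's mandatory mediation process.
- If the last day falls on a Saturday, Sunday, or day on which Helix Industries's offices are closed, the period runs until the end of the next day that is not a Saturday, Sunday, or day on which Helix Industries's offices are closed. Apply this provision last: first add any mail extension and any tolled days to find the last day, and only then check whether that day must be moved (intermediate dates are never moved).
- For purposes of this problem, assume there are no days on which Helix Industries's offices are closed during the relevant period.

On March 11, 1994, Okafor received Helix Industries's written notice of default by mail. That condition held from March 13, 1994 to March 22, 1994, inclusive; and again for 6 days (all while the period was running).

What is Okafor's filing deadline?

1 month after March 11, 1994 is April 11, 1994.
Service was by mail, adding 5 days: April 11, 1994 + 5 days = April 16, 1994.
From March 13, 1994 through March 22, 1994 inclusive is 10 days; tolling adds 10 days: April 16, 1994 + 10 days = April 26, 1994.
Tolling adds 6 days: April 26, 1994 + 6 days = May 2, 1994.
May 2, 1994 is a Monday and not a day on which Helix Industries's offices are closed, so no extension applies.

May 2, 1994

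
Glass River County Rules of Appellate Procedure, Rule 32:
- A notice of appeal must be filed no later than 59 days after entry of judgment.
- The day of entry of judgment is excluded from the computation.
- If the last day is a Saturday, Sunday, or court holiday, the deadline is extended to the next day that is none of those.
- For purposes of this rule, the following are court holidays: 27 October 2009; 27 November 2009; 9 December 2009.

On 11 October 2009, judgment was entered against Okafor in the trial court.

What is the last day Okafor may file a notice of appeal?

December 10, 2009

59 days after 11 October 2009 is December 9, 2009.
December 9, 2009 is a listed holiday. The next qualifying day is December 10, 2009.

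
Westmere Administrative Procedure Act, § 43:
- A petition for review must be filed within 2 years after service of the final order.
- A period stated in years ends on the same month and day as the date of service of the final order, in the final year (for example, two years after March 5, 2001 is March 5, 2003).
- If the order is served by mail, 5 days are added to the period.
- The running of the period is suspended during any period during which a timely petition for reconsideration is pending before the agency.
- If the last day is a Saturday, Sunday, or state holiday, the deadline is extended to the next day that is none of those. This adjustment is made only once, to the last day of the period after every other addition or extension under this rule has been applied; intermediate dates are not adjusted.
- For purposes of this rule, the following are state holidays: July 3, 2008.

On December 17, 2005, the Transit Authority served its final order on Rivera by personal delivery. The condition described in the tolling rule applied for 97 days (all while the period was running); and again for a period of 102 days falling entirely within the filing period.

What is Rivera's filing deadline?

2 years after December 17, 2005 is December 17, 2007.
Service was not by mail, so no mail extension applies.
Tolling adds 97 days: December 17, 2007 + 97 days = March 23, 2008.
Tolling adds 102 days: March 23, 2008 + 102 days = July 3, 2008.
July 3, 2008 is a listed holiday. The next qualifying day is July 4, 2008.

July 4, 2008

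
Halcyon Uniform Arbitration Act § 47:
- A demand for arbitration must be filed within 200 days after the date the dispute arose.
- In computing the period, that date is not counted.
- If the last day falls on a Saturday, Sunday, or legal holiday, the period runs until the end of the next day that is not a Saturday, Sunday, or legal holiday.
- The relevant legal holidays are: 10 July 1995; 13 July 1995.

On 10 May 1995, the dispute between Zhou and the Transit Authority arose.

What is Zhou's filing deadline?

November 27, 1995

200 days after 10 May 1995 is November 26, 1995.
November 26, 1995 is Sunday. The next qualifying day is November 27, 1995.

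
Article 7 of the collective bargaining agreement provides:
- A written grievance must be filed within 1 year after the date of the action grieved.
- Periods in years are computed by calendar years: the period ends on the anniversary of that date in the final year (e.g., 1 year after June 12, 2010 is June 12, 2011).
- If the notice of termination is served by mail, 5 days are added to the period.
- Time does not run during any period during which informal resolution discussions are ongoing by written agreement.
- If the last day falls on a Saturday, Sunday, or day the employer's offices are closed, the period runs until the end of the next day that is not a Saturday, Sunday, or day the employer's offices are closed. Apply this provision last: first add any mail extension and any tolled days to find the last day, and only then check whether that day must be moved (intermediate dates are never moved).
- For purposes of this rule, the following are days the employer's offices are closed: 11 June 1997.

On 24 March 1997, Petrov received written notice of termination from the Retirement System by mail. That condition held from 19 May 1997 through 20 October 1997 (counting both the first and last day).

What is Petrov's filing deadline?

August 31, 1998

1 year after 24 March 1997 is March 24, 1998.
Service was by mail, adding 5 days: March 24, 1998 + 5 days = March 29, 1998.
From May 19, 1997 through October 20, 1997 inclusive is 155 days; tolling adds 155 days: March 29, 1998 + 155 days = August 31, 1998.
August 31, 1998 is a Monday and not a day the employer's offices are closed, so no extension applies.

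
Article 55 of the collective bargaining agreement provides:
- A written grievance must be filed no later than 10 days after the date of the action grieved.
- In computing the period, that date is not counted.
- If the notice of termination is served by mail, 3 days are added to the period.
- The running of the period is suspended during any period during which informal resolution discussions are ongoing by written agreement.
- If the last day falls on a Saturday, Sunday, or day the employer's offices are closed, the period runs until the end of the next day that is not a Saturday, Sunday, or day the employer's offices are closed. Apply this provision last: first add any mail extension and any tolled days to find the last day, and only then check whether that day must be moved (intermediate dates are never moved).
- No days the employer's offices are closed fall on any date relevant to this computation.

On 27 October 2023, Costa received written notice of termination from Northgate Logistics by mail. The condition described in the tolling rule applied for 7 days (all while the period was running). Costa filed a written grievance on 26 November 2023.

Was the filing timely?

10 days after 27 October 2023 is November 6, 2023.
Service was by mail, adding 3 days: November 6, 2023 + 3 days = November 9, 2023.
Tolling adds 7 days: November 9, 2023 + 7 days = November 16, 2023.
November 16, 2023 is a Thursday and not a day the employer's offices are closed, so no extension applies.
The deadline is November 16, 2023; the filing on November 26, 2023 is after that date.

No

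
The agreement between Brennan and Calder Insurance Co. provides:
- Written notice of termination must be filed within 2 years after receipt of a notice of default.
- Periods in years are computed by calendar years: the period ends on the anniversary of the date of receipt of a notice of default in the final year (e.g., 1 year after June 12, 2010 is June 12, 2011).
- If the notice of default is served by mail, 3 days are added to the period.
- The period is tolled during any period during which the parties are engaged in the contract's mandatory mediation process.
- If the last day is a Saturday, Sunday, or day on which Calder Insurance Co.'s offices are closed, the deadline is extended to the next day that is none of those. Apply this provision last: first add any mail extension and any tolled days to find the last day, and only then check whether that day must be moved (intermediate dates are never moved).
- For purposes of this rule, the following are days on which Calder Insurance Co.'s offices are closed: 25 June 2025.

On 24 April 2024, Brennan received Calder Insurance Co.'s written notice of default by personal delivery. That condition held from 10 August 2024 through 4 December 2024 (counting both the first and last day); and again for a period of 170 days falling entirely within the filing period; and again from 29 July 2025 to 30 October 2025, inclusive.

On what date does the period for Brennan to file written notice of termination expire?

May 10, 2027

2 years after 24 April 2024 is April 24, 2026.
Service was not by mail, so no mail extension applies.
From August 10, 2024 through December 4, 2024 inclusive is 117 days; tolling adds 117 days: April 24, 2026 + 117 days = August 19, 2026.
Tolling adds 170 days: August 19, 2026 + 170 days = February 5, 2027.
From July 29, 2025 through October 30, 2025 inclusive is 94 days; tolling adds 94 days: February 5, 2027 + 94 days = May 10, 2027.
May 10, 2027 is a Monday and not a day on which Calder Insurance Co.'s offices are closed, so no extension applies.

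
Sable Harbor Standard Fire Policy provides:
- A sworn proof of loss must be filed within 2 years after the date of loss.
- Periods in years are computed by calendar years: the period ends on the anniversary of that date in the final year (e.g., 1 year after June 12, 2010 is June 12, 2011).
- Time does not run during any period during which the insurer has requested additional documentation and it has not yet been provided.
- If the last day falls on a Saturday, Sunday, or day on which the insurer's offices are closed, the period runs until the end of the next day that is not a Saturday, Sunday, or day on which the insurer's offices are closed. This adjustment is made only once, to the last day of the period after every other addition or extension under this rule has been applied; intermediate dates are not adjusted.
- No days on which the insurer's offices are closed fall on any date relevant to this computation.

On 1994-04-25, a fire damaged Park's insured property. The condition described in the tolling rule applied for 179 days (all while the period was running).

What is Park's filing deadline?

2 years after 1994-04-25 is April 25, 1996.
Tolling adds 179 days: April 25, 1996 + 179 days = October 21, 1996.
October 21, 1996 is a Monday and not a day on which the insurer's offices are closed, so no extension applies.

October 21, 1996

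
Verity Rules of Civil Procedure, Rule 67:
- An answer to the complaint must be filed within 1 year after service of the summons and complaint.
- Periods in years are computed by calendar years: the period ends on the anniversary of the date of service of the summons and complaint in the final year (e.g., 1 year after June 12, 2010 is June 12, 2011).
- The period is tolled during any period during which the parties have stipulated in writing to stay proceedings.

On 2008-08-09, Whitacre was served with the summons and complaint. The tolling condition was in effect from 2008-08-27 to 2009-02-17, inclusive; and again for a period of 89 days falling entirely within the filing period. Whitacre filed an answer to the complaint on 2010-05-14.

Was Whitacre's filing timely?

No

1 year after 2008-08-09 is August 9, 2009.
From August 27, 2008 through February 17, 2009 inclusive is 175 days; tolling adds 175 days: August 9, 2009 + 175 days = January 31, 2010.
Tolling adds 89 days: January 31, 2010 + 89 days = April 30, 2010.
The deadline is April 30, 2010; the filing on May 14, 2010 is after that date.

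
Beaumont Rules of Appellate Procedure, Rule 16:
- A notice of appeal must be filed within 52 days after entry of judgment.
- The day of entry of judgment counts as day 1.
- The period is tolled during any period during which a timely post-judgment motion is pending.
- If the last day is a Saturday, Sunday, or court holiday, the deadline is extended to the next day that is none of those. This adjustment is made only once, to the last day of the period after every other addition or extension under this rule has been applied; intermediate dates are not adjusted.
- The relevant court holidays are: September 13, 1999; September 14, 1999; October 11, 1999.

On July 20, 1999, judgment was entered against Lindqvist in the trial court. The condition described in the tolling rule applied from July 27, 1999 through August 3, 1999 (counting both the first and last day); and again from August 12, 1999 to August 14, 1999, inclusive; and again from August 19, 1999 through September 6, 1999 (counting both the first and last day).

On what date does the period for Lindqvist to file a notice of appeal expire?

October 12, 1999

Counting July 20, 1999 as day 1, day 52 is September 9, 1999.
From July 27, 1999 through August 3, 1999 inclusive is 8 days; tolling adds 8 days: September 9, 1999 + 8 days = September 17, 1999.
From August 12, 1999 through August 14, 1999 inclusive is 3 days; tolling adds 3 days: September 17, 1999 + 3 days = September 20, 1999.
From August 19, 1999 through September 6, 1999 inclusive is 19 days; tolling adds 19 days: September 20, 1999 + 19 days = October 9, 1999.
October 9, 1999 is Saturday; October 10, 1999 is Sunday; October 11, 1999 is a listed holiday. The next qualifying day is October 12, 1999.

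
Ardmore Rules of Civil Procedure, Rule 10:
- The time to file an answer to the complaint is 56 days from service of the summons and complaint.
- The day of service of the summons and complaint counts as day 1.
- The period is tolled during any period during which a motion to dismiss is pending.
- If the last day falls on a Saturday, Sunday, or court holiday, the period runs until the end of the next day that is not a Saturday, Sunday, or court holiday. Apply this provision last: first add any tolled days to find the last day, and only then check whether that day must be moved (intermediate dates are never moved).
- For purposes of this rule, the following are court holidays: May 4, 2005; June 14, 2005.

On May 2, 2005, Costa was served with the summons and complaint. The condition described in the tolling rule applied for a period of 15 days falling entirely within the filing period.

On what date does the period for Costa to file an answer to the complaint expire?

July 11, 2005

Counting May 2, 2005 as day 1, day 56 is June 26, 2005.
Tolling adds 15 days: June 26, 2005 + 15 days = July 11, 2005.
July 11, 2005 is a Monday and not a court holiday, so no extension applies.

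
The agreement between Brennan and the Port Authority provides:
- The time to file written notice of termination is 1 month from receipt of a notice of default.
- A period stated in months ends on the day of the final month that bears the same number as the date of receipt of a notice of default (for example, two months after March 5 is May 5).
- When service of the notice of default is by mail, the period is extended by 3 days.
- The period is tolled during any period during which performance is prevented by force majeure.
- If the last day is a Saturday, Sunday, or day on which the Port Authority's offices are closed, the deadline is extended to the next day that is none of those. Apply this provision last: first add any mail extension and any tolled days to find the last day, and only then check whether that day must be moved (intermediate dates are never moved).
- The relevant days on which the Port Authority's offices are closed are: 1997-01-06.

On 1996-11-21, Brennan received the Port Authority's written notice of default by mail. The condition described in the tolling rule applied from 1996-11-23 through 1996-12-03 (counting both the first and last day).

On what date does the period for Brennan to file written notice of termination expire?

1 month after 1996-11-21 is December 21, 1996.
Service was by mail, adding 3 days: December 21, 1996 + 3 days = December 24, 1996.
From November 23, 1996 through December 3, 1996 inclusive is 11 days; tolling adds 11 days: December 24, 1996 + 11 days = January 4, 1997.
January 4, 1997 is Saturday; January 5, 1997 is Sunday; January 6, 1997 is a listed holiday. The next qualifying day is January 7, 1997.

January 7, 1997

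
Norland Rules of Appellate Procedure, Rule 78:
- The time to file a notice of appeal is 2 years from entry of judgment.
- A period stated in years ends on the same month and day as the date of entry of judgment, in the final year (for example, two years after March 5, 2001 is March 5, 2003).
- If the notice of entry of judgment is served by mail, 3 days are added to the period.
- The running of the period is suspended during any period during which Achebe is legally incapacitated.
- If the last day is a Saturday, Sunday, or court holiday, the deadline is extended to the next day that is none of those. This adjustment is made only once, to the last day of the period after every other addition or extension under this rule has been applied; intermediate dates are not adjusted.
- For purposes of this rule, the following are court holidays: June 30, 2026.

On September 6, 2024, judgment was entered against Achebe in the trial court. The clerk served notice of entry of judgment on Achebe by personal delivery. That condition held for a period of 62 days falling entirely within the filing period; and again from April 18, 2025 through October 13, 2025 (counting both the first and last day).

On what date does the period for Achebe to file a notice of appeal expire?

2 years after September 6, 2024 is September 6, 2026.
Service was not by mail, so no mail extension applies.
Tolling adds 62 days: September 6, 2026 + 62 days = November 7, 2026.
From April 18, 2025 through October 13, 2025 inclusive is 179 days; tolling adds 179 days: November 7, 2026 + 179 days = May 5, 2027.
May 5, 2027 is a Wednesday and not a court holiday, so no extension applies.

May 5, 2027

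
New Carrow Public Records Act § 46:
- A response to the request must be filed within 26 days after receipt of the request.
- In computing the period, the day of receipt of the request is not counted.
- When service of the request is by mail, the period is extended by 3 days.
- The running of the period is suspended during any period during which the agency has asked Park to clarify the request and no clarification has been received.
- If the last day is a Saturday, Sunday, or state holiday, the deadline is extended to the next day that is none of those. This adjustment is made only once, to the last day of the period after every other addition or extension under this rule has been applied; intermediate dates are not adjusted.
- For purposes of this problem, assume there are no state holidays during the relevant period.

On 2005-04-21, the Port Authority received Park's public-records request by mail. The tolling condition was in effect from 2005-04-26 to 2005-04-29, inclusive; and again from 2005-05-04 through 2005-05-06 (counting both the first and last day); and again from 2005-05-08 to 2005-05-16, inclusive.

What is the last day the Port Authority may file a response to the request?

June 6, 2005

26 days after 2005-04-21 is May 17, 2005.
Service was by mail, adding 3 days: May 17, 2005 + 3 days = May 20, 2005.
From April 26, 2005 through April 29, 2005 inclusive is 4 days; tolling adds 4 days: May 20, 2005 + 4 days = May 24, 2005.
From May 4, 2005 through May 6, 2005 inclusive is 3 days; tolling adds 3 days: May 24, 2005 + 3 days = May 27, 2005.
From May 8, 2005 through May 16, 2005 inclusive is 9 days; tolling adds 9 days: May 27, 2005 + 9 days = June 5, 2005.
June 5, 2005 is Sunday. The next qualifying day is June 6, 2005.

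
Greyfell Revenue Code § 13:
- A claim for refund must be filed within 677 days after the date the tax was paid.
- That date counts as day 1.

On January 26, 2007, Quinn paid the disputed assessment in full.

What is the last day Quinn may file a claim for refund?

December 2, 2008

Counting January 26, 2007 as day 1, day 677 is December 2, 2008.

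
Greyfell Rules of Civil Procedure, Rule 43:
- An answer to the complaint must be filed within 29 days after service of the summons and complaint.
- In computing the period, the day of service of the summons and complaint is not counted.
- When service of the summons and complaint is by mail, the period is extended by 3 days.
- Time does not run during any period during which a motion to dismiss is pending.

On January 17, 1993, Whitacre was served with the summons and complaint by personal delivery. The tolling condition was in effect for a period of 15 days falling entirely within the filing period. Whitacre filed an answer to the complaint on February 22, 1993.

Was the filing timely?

29 days after January 17, 1993 is February 15, 1993.
Service was not by mail, so no mail extension applies.
Tolling adds 15 days: February 15, 1993 + 15 days = March 2, 1993.
The deadline is March 2, 1993; the filing on February 22, 1993 is on or before that date.

Yes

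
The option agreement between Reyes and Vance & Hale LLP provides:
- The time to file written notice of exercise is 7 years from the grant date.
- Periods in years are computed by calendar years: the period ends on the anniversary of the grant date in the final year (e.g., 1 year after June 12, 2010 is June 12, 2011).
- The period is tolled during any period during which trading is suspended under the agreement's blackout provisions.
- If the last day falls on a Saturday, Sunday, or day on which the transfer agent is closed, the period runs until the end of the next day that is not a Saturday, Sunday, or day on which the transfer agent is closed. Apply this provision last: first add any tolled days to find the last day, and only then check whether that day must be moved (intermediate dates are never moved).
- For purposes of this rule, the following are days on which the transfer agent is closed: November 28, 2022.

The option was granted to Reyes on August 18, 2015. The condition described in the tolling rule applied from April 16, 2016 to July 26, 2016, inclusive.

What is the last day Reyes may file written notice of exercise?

7 years after August 18, 2015 is August 18, 2022.
From April 16, 2016 through July 26, 2016 inclusive is 102 days; tolling adds 102 days: August 18, 2022 + 102 days = November 28, 2022.
November 28, 2022 is a listed holiday. The next qualifying day is November 29, 2022.

November 29, 2022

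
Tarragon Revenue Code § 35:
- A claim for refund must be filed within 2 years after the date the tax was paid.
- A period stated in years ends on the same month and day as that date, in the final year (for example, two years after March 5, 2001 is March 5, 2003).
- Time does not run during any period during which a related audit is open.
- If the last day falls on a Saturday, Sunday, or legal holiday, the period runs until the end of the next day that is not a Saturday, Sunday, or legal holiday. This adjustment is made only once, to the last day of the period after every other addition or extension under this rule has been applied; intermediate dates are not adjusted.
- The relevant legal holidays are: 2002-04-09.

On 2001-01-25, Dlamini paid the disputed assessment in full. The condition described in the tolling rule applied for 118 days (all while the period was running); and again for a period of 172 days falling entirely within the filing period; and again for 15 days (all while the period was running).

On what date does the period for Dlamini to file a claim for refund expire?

November 26, 2003

2 years after 2001-01-25 is January 25, 2003.
Tolling adds 118 days: January 25, 2003 + 118 days = May 23, 2003.
Tolling adds 172 days: May 23, 2003 + 172 days = November 11, 2003.
Tolling adds 15 days: November 11, 2003 + 15 days = November 26, 2003.
November 26, 2003 is a Wednesday and not a legal holiday, so no extension applies.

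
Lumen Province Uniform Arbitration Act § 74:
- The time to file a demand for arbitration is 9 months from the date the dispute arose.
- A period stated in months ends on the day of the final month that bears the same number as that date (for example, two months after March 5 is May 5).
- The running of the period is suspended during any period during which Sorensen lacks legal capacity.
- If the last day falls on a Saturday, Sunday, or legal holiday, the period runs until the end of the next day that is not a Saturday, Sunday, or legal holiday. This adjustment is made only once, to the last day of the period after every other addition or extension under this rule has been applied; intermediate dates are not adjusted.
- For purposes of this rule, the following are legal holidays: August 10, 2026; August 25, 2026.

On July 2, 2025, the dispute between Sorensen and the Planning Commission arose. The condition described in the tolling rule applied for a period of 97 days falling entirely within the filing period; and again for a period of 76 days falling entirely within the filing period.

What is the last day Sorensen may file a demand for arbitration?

9 months after July 2, 2025 is April 2, 2026.
Tolling adds 97 days: April 2, 2026 + 97 days = July 8, 2026.
Tolling adds 76 days: July 8, 2026 + 76 days = September 22, 2026.
September 22, 2026 is a Tuesday and not a legal holiday, so no extension applies.

September 22, 2026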